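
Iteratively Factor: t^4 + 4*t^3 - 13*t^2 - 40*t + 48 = (t + 4)*(t^3 - 13*t + 12) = (t - 1)*(t + 4)*(t^2 + t - 12) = (t - 1)*(t + 4)^2*(t - 3)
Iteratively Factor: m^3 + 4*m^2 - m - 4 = (m - 1)*(m^2 + 5*m + 4) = (m - 1)*(m + 4)*(m + 1)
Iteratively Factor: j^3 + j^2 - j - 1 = (j + 1)*(j^2 - 1) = (j - 1)*(j + 1)*(j + 1)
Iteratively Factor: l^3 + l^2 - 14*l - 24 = (l + 3)*(l^2 - 2*l - 8) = (l - 4)*(l + 3)*(l + 2)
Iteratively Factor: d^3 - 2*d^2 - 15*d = (d)*(d^2 - 2*d - 15) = d*(d - 5)*(d + 3)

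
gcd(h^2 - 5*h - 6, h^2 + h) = h + 1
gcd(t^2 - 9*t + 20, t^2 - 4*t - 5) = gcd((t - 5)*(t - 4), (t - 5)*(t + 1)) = t - 5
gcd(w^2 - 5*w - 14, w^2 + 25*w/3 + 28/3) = 1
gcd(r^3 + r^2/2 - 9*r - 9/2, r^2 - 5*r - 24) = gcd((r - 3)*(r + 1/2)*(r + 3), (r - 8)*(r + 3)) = r + 3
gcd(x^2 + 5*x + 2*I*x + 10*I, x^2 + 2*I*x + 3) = 1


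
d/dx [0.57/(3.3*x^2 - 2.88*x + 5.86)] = (1.6416 - 3.762*x)/(3.3*x^2 - 2.88*x + 5.86)^2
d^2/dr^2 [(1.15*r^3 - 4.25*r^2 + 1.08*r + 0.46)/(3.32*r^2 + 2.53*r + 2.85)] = (88.164454*r^3 + 321.455274*r^2 + 17.914386*r - 87.432142)/(36.594368*r^6 + 83.660016*r^5 + 157.994484*r^4 + 159.827437*r^3 + 135.627795*r^2 + 61.649775*r + 23.149125)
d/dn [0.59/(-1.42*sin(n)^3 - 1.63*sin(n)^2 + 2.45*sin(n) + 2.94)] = (2.5134*sin(n)^2 + 1.9234*sin(n) - 1.4455)*cos(n)/(1.42*sin(n)^3 + 1.63*sin(n)^2 - 2.45*sin(n) - 2.94)^2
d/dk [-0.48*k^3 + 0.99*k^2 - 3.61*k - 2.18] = -1.44*k^2 + 1.98*k - 3.61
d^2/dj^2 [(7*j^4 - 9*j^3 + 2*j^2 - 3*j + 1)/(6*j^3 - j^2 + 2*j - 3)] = 2*(-59*j^6 + 336*j^5 - 627*j^4 - 104*j^3 + 237*j^2 - 168*j + 1)/(216*j^9 - 108*j^8 + 234*j^7 - 397*j^6 + 186*j^5 - 237*j^4 + 206*j^3 - 63*j^2 + 54*j - 27)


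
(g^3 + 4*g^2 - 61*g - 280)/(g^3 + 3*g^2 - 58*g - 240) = (g + 7)/(g + 6)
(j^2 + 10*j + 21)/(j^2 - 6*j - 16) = (j^2 + 10*j + 21)/(j^2 - 6*j - 16)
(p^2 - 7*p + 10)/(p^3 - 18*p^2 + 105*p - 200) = (p - 2)/(p^2 - 13*p + 40)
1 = 1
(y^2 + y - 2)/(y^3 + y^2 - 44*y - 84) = (y - 1)/(y^2 - y - 42)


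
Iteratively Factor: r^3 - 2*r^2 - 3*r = (r)*(r^2 - 2*r - 3) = r*(r - 3)*(r + 1)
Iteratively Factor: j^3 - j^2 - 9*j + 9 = (j + 3)*(j^2 - 4*j + 3) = (j - 3)*(j + 3)*(j - 1)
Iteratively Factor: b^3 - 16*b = (b)*(b^2 - 16) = b*(b - 4)*(b + 4)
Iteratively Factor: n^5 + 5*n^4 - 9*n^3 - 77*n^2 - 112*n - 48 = (n + 1)*(n^4 + 4*n^3 - 13*n^2 - 64*n - 48) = (n + 1)*(n + 3)*(n^3 + n^2 - 16*n - 16) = (n + 1)^2*(n + 3)*(n^2 - 16) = (n - 4)*(n + 1)^2*(n + 3)*(n + 4)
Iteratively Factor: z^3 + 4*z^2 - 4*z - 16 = (z - 2)*(z^2 + 6*z + 8) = (z - 2)*(z + 2)*(z + 4)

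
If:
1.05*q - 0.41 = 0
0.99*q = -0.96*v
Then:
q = 0.39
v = -0.40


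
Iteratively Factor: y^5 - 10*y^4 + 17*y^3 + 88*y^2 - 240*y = (y)*(y^4 - 10*y^3 + 17*y^2 + 88*y - 240) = y*(y - 5)*(y^3 - 5*y^2 - 8*y + 48) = y*(y - 5)*(y + 3)*(y^2 - 8*y + 16) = y*(y - 5)*(y - 4)*(y + 3)*(y - 4)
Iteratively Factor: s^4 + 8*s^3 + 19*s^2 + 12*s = (s + 3)*(s^3 + 5*s^2 + 4*s) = s*(s + 3)*(s^2 + 5*s + 4) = s*(s + 1)*(s + 3)*(s + 4)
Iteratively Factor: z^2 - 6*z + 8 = (z - 4)*(z - 2)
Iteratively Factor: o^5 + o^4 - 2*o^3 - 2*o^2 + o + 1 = (o - 1)*(o^4 + 2*o^3 - 2*o - 1) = (o - 1)*(o + 1)*(o^3 + o^2 - o - 1) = (o - 1)*(o + 1)^2*(o^2 - 1) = (o - 1)^2*(o + 1)^2*(o + 1)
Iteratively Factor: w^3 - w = (w + 1)*(w^2 - w) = w*(w + 1)*(w - 1)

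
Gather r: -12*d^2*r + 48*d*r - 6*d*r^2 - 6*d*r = -6*d*r^2 + r*(-12*d^2 + 42*d)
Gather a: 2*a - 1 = 2*a - 1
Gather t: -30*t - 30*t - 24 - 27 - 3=-60*t - 54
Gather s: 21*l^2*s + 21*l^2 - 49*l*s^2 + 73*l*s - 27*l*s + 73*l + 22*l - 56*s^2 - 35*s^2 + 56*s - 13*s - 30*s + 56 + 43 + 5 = 21*l^2 + 95*l + s^2*(-49*l - 91) + s*(21*l^2 + 46*l + 13) + 104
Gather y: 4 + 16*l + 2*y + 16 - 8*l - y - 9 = 8*l + y + 11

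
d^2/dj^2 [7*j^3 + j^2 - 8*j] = 42*j + 2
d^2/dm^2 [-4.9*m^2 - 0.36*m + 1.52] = -9.80000000000000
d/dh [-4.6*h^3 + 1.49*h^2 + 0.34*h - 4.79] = -13.8*h^2 + 2.98*h + 0.34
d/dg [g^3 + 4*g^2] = g*(3*g + 8)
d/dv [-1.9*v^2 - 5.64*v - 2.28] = -3.8*v - 5.64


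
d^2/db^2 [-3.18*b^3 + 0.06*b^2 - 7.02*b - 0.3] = 0.12 - 19.08*b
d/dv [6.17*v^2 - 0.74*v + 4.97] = 12.34*v - 0.74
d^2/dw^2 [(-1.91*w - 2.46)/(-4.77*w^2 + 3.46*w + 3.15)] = ((-54.6642*w - 10.2512)*(-4.77*w^2 + 3.46*w + 3.15) - (1.91*w + 2.46)*(9.54*w - 3.46)*(19.08*w - 6.92))/(-4.77*w^2 + 3.46*w + 3.15)^3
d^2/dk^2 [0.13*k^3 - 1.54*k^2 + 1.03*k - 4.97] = 0.78*k - 3.08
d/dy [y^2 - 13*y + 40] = 2*y - 13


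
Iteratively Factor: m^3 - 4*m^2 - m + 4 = (m - 4)*(m^2 - 1) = (m - 4)*(m + 1)*(m - 1)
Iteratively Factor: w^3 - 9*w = (w + 3)*(w^2 - 3*w) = (w - 3)*(w + 3)*(w)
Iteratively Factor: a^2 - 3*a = (a - 3)*(a)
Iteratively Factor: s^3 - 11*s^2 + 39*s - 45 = (s - 3)*(s^2 - 8*s + 15) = (s - 3)^2*(s - 5)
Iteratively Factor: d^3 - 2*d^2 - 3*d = (d)*(d^2 - 2*d - 3) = d*(d + 1)*(d - 3)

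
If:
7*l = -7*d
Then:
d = -l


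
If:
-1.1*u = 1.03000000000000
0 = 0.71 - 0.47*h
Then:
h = 1.51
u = -0.94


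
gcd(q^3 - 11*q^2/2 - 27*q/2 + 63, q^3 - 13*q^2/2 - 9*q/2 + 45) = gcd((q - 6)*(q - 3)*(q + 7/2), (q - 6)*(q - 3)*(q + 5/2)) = q^2 - 9*q + 18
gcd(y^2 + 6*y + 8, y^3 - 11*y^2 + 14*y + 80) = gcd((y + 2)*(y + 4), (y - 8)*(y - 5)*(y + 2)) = y + 2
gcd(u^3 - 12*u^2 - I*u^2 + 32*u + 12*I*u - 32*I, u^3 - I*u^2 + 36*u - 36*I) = u - I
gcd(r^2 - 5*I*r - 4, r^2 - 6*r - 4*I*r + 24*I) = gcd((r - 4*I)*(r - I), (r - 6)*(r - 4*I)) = r - 4*I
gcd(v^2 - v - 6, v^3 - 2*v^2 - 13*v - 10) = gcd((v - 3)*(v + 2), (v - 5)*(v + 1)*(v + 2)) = v + 2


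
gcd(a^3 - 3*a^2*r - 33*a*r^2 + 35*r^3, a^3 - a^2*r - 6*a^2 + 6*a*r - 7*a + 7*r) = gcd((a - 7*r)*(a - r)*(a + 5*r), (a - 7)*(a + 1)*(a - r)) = -a + r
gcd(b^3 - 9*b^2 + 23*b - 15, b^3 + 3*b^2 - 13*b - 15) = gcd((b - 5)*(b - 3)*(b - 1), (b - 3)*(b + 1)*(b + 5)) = b - 3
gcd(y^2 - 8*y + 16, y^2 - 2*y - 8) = y - 4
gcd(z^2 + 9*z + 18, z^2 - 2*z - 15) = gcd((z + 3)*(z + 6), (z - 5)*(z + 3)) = z + 3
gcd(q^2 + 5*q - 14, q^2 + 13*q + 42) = q + 7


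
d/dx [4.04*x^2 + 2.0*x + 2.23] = 8.08*x + 2.0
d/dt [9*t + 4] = 9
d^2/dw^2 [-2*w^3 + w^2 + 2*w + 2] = 2 - 12*w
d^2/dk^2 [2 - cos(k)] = cos(k)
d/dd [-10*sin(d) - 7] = -10*cos(d)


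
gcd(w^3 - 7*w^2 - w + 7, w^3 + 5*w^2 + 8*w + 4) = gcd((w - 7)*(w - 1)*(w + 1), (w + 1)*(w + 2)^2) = w + 1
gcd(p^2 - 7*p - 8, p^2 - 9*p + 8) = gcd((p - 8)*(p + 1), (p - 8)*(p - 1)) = p - 8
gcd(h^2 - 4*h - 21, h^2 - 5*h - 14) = h - 7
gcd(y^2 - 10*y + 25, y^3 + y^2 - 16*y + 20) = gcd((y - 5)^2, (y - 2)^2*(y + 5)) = 1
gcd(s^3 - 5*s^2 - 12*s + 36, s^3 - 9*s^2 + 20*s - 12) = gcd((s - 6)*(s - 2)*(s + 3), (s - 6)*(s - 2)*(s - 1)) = s^2 - 8*s + 12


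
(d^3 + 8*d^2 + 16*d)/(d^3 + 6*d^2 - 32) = d/(d - 2)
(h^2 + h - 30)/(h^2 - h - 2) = (-h^2 - h + 30)/(-h^2 + h + 2)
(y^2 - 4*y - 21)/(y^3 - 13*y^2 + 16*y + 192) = (y - 7)/(y^2 - 16*y + 64)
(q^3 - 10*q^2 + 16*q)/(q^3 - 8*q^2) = (q - 2)/q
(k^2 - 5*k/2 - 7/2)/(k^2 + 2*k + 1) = (k - 7/2)/(k + 1)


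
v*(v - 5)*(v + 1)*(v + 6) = v^4 + 2*v^3 - 29*v^2 - 30*v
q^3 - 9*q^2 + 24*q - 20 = (q - 5)*(q - 2)^2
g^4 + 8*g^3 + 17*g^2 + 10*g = g*(g + 1)*(g + 2)*(g + 5)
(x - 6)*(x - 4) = x^2 - 10*x + 24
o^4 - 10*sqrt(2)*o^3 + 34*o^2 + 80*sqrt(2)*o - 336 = (o - 7*sqrt(2))*(o - 3*sqrt(2))*(o - 2*sqrt(2))*(o + 2*sqrt(2))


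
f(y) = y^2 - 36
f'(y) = 2*y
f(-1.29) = -34.34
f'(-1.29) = -2.58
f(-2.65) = -28.98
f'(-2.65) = -5.30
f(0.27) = -35.93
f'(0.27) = 0.54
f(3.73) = -22.09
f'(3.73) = 7.46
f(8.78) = 41.09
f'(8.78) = 17.56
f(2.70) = -28.71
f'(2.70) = 5.40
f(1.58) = -33.50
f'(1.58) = 3.16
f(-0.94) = -35.12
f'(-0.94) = -1.88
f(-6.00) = 0.00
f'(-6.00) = -12.00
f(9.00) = 45.00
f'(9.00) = 18.00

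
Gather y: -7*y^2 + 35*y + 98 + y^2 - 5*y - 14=-6*y^2 + 30*y + 84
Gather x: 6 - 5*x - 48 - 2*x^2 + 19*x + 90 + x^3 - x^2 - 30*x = x^3 - 3*x^2 - 16*x + 48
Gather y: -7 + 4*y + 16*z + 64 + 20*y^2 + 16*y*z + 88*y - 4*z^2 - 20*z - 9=20*y^2 + y*(16*z + 92) - 4*z^2 - 4*z + 48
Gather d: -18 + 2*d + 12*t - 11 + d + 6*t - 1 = 3*d + 18*t - 30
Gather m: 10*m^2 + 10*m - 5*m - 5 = 10*m^2 + 5*m - 5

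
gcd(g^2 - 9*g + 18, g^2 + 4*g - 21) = g - 3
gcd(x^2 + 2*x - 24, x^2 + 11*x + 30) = x + 6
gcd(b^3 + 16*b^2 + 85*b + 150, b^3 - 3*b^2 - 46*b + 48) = b + 6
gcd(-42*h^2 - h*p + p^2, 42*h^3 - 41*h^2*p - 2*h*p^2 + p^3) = -42*h^2 - h*p + p^2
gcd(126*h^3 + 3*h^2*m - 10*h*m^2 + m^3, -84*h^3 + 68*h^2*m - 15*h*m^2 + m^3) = 42*h^2 - 13*h*m + m^2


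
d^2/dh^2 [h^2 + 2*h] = 2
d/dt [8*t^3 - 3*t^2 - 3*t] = 24*t^2 - 6*t - 3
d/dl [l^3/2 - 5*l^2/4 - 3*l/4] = 3*l^2/2 - 5*l/2 - 3/4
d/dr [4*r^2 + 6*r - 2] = 8*r + 6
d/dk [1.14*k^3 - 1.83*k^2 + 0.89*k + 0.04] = 3.42*k^2 - 3.66*k + 0.89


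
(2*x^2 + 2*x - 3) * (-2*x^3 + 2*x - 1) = -4*x^5 - 4*x^4 + 10*x^3 + 2*x^2 - 8*x + 3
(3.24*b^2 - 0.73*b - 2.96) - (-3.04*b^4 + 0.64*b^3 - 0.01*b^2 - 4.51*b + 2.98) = 3.04*b^4 - 0.64*b^3 + 3.25*b^2 + 3.78*b - 5.94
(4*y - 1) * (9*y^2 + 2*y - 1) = 36*y^3 - y^2 - 6*y + 1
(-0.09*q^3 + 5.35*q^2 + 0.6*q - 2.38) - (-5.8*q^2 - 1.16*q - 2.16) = -0.09*q^3 + 11.15*q^2 + 1.76*q - 0.22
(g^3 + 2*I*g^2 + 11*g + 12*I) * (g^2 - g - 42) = g^5 - g^4 + 2*I*g^4 - 31*g^3 - 2*I*g^3 - 11*g^2 - 72*I*g^2 - 462*g - 12*I*g - 504*I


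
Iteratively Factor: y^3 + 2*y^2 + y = (y)*(y^2 + 2*y + 1) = y*(y + 1)*(y + 1)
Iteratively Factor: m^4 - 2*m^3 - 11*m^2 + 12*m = (m)*(m^3 - 2*m^2 - 11*m + 12) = m*(m + 3)*(m^2 - 5*m + 4) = m*(m - 4)*(m + 3)*(m - 1)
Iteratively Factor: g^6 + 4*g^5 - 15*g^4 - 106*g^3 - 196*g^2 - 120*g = (g + 3)*(g^5 + g^4 - 18*g^3 - 52*g^2 - 40*g) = (g + 2)*(g + 3)*(g^4 - g^3 - 16*g^2 - 20*g) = (g + 2)^2*(g + 3)*(g^3 - 3*g^2 - 10*g) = (g + 2)^3*(g + 3)*(g^2 - 5*g) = (g - 5)*(g + 2)^3*(g + 3)*(g)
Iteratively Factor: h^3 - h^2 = (h - 1)*(h^2) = h*(h - 1)*(h)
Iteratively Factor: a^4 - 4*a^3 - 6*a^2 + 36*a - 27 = (a + 3)*(a^3 - 7*a^2 + 15*a - 9) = (a - 1)*(a + 3)*(a^2 - 6*a + 9) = (a - 3)*(a - 1)*(a + 3)*(a - 3)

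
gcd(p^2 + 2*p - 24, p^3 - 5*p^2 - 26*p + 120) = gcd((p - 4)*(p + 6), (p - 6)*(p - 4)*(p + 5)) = p - 4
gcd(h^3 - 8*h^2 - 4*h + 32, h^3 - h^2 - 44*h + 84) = h - 2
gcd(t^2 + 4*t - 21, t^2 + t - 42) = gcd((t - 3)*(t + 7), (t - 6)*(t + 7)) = t + 7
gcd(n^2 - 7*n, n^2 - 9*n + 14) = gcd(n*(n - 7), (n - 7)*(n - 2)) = n - 7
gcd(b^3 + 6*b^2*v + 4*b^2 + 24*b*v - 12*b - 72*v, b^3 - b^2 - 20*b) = 1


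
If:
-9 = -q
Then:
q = 9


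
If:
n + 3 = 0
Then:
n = -3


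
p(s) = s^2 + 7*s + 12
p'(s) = 2*s + 7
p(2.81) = 39.57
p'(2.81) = 12.62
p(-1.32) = 4.50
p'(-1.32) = 4.36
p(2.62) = 37.20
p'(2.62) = 12.24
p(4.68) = 66.66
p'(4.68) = 16.36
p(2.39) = 34.44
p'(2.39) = 11.78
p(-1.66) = 3.14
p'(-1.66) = 3.68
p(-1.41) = 4.12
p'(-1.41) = 4.18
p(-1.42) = 4.08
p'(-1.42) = 4.16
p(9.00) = 156.00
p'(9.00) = 25.00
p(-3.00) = 0.00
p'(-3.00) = 1.00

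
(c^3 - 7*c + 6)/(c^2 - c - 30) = (-c^3 + 7*c - 6)/(-c^2 + c + 30)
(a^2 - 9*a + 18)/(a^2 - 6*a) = (a - 3)/a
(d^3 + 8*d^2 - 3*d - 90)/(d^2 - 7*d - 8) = (-d^3 - 8*d^2 + 3*d + 90)/(-d^2 + 7*d + 8)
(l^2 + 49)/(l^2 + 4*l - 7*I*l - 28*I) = (l + 7*I)/(l + 4)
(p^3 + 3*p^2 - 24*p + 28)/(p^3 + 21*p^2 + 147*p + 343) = (p^2 - 4*p + 4)/(p^2 + 14*p + 49)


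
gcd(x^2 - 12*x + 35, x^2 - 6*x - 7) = x - 7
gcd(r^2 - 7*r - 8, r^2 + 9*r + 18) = 1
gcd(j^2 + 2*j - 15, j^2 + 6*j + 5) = j + 5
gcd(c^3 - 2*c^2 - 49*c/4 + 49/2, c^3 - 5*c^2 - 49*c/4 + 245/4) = c^2 - 49/4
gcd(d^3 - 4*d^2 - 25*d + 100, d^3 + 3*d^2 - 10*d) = d + 5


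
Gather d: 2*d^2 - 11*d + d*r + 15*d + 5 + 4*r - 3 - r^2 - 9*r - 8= 2*d^2 + d*(r + 4) - r^2 - 5*r - 6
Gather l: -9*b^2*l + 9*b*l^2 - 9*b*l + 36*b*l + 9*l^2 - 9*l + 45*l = l^2*(9*b + 9) + l*(-9*b^2 + 27*b + 36)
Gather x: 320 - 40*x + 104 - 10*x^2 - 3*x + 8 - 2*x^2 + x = -12*x^2 - 42*x + 432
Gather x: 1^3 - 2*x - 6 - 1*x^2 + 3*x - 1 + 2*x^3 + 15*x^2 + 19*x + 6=2*x^3 + 14*x^2 + 20*x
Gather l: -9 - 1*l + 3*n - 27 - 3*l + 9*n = -4*l + 12*n - 36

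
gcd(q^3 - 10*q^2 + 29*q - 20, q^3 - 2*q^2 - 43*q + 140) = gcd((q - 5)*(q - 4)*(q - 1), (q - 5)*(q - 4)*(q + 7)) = q^2 - 9*q + 20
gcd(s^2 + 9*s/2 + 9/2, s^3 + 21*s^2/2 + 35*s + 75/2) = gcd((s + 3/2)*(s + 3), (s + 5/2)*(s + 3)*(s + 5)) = s + 3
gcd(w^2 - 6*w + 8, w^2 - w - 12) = w - 4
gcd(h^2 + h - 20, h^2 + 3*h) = 1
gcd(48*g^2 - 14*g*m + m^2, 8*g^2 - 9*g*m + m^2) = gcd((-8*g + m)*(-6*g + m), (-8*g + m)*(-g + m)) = 8*g - m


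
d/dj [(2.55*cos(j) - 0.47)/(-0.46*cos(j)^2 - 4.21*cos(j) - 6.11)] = (-1.173*cos(j)^2 + 0.432399999999999*cos(j) + 17.5592)*sin(j)/(0.2116*cos(j)^4 + 3.8732*cos(j)^3 + 23.3453*cos(j)^2 + 51.4462*cos(j) + 37.3321)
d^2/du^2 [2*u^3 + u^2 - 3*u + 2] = 12*u + 2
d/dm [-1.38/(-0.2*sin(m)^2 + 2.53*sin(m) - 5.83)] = (3.4914 - 0.552*sin(m))*cos(m)/(0.2*sin(m)^2 - 2.53*sin(m) + 5.83)^2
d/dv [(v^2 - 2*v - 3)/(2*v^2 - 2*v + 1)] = 2*(v^2 + 7*v - 4)/(4*v^4 - 8*v^3 + 8*v^2 - 4*v + 1)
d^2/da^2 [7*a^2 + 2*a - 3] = 14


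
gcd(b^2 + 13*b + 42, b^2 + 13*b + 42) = b^2 + 13*b + 42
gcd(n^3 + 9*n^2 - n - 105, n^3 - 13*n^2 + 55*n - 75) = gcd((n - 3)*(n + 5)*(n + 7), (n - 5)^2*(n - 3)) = n - 3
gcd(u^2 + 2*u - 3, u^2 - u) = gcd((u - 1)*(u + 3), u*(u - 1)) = u - 1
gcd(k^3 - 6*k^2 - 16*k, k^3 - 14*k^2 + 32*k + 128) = k^2 - 6*k - 16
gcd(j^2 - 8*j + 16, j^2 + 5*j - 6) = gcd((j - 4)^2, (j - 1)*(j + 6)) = 1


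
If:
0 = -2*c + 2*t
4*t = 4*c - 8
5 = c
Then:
No Solution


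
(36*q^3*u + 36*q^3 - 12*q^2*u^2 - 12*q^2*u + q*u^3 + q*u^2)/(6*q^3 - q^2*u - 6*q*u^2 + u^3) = q*(6*q*u + 6*q - u^2 - u)/(q^2 - u^2)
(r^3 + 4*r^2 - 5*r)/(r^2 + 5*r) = r - 1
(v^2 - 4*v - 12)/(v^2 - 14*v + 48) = (v + 2)/(v - 8)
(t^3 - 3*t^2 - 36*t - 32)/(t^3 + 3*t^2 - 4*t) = (t^2 - 7*t - 8)/(t*(t - 1))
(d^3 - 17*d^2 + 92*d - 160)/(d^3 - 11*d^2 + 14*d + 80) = (d - 4)/(d + 2)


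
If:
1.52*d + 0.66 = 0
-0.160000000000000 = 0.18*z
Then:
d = -0.43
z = -0.89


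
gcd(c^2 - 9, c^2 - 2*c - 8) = 1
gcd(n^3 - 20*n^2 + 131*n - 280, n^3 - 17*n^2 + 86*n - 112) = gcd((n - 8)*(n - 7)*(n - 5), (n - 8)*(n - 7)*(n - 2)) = n^2 - 15*n + 56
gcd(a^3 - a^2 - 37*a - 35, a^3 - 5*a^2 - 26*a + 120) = a + 5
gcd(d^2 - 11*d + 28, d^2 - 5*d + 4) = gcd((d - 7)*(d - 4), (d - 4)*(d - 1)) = d - 4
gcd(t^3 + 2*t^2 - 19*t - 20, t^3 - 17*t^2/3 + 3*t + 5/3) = 1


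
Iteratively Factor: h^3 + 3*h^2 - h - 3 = (h + 3)*(h^2 - 1) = (h - 1)*(h + 3)*(h + 1)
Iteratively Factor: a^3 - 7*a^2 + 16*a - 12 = (a - 2)*(a^2 - 5*a + 6) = (a - 2)^2*(a - 3)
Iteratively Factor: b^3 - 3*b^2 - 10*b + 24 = (b - 4)*(b^2 + b - 6) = (b - 4)*(b - 2)*(b + 3)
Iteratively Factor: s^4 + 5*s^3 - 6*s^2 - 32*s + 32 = (s + 4)*(s^3 + s^2 - 10*s + 8) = (s + 4)^2*(s^2 - 3*s + 2) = (s - 1)*(s + 4)^2*(s - 2)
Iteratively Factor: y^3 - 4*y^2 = (y)*(y^2 - 4*y) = y^2*(y - 4)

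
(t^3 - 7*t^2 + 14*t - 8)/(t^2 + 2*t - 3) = (t^2 - 6*t + 8)/(t + 3)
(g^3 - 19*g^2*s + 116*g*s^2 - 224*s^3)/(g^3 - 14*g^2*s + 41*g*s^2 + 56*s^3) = (g - 4*s)/(g + s)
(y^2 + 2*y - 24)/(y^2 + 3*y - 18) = (y - 4)/(y - 3)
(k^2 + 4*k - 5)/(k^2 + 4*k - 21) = (k^2 + 4*k - 5)/(k^2 + 4*k - 21)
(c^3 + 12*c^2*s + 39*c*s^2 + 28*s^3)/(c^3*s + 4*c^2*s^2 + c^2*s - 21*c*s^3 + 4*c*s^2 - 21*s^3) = (-c^2 - 5*c*s - 4*s^2)/(s*(-c^2 + 3*c*s - c + 3*s))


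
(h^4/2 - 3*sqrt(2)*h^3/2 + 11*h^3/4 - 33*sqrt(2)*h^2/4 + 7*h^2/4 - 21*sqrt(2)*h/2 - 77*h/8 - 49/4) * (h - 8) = h^5/2 - 3*sqrt(2)*h^4/2 - 5*h^4/4 - 81*h^3/4 + 15*sqrt(2)*h^3/4 - 189*h^2/8 + 111*sqrt(2)*h^2/2 + 259*h/4 + 84*sqrt(2)*h + 98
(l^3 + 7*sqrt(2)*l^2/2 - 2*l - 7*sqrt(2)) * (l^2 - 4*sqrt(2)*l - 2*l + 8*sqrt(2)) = l^5 - 2*l^4 - sqrt(2)*l^4/2 - 30*l^3 + sqrt(2)*l^3 + sqrt(2)*l^2 + 60*l^2 - 2*sqrt(2)*l + 56*l - 112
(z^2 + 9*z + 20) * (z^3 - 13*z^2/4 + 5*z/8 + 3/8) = z^5 + 23*z^4/4 - 69*z^3/8 - 59*z^2 + 127*z/8 + 15/2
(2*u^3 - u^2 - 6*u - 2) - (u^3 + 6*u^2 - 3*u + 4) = u^3 - 7*u^2 - 3*u - 6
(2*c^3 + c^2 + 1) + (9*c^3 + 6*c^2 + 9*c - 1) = 11*c^3 + 7*c^2 + 9*c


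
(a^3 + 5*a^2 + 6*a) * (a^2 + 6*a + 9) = a^5 + 11*a^4 + 45*a^3 + 81*a^2 + 54*a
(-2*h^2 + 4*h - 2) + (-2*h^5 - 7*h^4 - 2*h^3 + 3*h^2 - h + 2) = -2*h^5 - 7*h^4 - 2*h^3 + h^2 + 3*h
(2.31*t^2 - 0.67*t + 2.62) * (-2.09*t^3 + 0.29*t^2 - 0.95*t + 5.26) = -4.8279*t^5 + 2.0702*t^4 - 7.8646*t^3 + 13.5469*t^2 - 6.0132*t + 13.7812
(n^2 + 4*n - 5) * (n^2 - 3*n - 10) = n^4 + n^3 - 27*n^2 - 25*n + 50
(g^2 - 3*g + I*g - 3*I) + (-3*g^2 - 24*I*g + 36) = -2*g^2 - 3*g - 23*I*g + 36 - 3*I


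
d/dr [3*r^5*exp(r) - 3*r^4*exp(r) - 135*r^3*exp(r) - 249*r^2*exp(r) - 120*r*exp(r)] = 3*(r^5 + 4*r^4 - 49*r^3 - 218*r^2 - 206*r - 40)*exp(r)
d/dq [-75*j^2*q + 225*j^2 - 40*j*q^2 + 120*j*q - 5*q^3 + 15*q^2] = -75*j^2 - 80*j*q + 120*j - 15*q^2 + 30*q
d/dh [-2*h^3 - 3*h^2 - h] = -6*h^2 - 6*h - 1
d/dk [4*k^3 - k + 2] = 12*k^2 - 1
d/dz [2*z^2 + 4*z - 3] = 4*z + 4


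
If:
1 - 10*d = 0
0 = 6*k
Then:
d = 1/10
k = 0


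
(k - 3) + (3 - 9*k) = -8*k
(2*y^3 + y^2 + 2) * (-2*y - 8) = -4*y^4 - 18*y^3 - 8*y^2 - 4*y - 16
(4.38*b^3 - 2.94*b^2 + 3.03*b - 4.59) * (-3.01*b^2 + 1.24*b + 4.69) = -13.1838*b^5 + 14.2806*b^4 + 7.7763*b^3 + 3.7845*b^2 + 8.5191*b - 21.5271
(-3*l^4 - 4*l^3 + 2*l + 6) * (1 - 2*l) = 6*l^5 + 5*l^4 - 4*l^3 - 4*l^2 - 10*l + 6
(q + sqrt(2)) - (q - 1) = 1 + sqrt(2)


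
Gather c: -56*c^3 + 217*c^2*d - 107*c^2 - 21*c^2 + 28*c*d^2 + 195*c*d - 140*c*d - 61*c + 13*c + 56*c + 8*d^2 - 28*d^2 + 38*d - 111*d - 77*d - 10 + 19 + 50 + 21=-56*c^3 + c^2*(217*d - 128) + c*(28*d^2 + 55*d + 8) - 20*d^2 - 150*d + 80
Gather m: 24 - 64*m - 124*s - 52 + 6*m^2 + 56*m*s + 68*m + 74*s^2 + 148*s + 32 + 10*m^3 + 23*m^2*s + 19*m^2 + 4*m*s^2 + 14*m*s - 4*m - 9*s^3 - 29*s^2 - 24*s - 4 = 10*m^3 + m^2*(23*s + 25) + m*(4*s^2 + 70*s) - 9*s^3 + 45*s^2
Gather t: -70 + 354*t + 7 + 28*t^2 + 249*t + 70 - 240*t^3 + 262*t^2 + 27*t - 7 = -240*t^3 + 290*t^2 + 630*t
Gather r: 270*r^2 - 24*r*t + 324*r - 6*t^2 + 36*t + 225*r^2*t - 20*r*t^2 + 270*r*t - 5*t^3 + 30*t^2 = r^2*(225*t + 270) + r*(-20*t^2 + 246*t + 324) - 5*t^3 + 24*t^2 + 36*t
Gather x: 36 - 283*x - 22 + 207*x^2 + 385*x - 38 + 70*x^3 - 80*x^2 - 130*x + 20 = 70*x^3 + 127*x^2 - 28*x - 4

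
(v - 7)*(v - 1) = v^2 - 8*v + 7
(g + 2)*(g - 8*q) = g^2 - 8*g*q + 2*g - 16*q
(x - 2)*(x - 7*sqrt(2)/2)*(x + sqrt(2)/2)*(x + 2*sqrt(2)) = x^4 - 2*x^3 - sqrt(2)*x^3 - 31*x^2/2 + 2*sqrt(2)*x^2 - 7*sqrt(2)*x + 31*x + 14*sqrt(2)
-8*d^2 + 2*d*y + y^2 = (-2*d + y)*(4*d + y)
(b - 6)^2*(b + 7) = b^3 - 5*b^2 - 48*b + 252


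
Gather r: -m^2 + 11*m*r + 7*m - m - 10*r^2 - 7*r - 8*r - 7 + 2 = -m^2 + 6*m - 10*r^2 + r*(11*m - 15) - 5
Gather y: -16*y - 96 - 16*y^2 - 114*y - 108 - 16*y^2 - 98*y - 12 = -32*y^2 - 228*y - 216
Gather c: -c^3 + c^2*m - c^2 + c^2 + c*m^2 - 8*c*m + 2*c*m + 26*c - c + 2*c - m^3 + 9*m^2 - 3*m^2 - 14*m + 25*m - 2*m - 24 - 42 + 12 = -c^3 + c^2*m + c*(m^2 - 6*m + 27) - m^3 + 6*m^2 + 9*m - 54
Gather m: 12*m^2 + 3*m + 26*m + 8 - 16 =12*m^2 + 29*m - 8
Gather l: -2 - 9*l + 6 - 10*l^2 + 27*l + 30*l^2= 20*l^2 + 18*l + 4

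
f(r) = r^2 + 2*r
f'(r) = 2*r + 2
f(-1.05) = -1.00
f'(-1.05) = -0.10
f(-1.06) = -1.00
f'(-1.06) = -0.12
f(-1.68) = -0.54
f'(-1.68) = -1.36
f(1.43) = 4.90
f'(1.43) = 4.86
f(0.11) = 0.23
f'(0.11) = 2.22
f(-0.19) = -0.34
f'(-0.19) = 1.62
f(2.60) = 11.96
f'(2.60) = 7.20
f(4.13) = 25.32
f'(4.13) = 10.26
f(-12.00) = 120.00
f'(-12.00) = -22.00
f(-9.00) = 63.00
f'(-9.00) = -16.00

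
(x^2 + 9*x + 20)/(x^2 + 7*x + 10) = (x + 4)/(x + 2)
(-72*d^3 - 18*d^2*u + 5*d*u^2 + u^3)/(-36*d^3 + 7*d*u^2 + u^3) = (-4*d + u)/(-2*d + u)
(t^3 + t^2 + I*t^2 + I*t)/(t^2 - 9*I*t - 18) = t*(t^2 + t*(1 + I) + I)/(t^2 - 9*I*t - 18)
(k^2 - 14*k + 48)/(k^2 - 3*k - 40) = (k - 6)/(k + 5)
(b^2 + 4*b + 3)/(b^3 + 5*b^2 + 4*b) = (b + 3)/(b*(b + 4))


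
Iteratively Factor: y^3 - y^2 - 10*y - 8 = (y - 4)*(y^2 + 3*y + 2) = (y - 4)*(y + 1)*(y + 2)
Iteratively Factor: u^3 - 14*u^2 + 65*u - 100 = (u - 4)*(u^2 - 10*u + 25) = (u - 5)*(u - 4)*(u - 5)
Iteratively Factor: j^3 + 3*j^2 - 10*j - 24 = (j - 3)*(j^2 + 6*j + 8) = (j - 3)*(j + 2)*(j + 4)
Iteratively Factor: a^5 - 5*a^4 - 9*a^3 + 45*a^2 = (a)*(a^4 - 5*a^3 - 9*a^2 + 45*a) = a*(a + 3)*(a^3 - 8*a^2 + 15*a) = a^2*(a + 3)*(a^2 - 8*a + 15) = a^2*(a - 3)*(a + 3)*(a - 5)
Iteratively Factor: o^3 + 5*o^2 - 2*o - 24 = (o + 3)*(o^2 + 2*o - 8) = (o - 2)*(o + 3)*(o + 4)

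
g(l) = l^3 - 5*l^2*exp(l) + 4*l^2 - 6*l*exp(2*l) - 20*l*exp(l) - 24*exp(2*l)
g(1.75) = -1414.40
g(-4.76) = -17.37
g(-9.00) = -405.03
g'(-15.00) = 555.00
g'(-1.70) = -3.03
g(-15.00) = -2475.00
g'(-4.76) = 29.97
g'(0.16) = -104.91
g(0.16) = -38.17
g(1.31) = -557.41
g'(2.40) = -11356.18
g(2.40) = -5475.72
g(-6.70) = -121.31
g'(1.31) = -1193.60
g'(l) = -5*l^2*exp(l) + 3*l^2 - 12*l*exp(2*l) - 30*l*exp(l) + 8*l - 54*exp(2*l) - 20*exp(l)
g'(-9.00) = 170.98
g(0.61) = -117.85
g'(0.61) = -275.62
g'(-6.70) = 81.02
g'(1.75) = -2965.80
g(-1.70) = 9.76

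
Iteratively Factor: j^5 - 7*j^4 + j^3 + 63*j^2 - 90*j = (j - 3)*(j^4 - 4*j^3 - 11*j^2 + 30*j) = (j - 3)*(j - 2)*(j^3 - 2*j^2 - 15*j) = (j - 3)*(j - 2)*(j + 3)*(j^2 - 5*j) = j*(j - 3)*(j - 2)*(j + 3)*(j - 5)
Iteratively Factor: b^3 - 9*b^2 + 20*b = (b)*(b^2 - 9*b + 20) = b*(b - 5)*(b - 4)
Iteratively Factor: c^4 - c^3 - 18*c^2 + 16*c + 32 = (c - 2)*(c^3 + c^2 - 16*c - 16) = (c - 4)*(c - 2)*(c^2 + 5*c + 4) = (c - 4)*(c - 2)*(c + 1)*(c + 4)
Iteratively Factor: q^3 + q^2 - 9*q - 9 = (q - 3)*(q^2 + 4*q + 3) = (q - 3)*(q + 3)*(q + 1)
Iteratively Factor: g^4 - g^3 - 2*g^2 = (g)*(g^3 - g^2 - 2*g) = g^2*(g^2 - g - 2) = g^2*(g + 1)*(g - 2)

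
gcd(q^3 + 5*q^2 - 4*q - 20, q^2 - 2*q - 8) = q + 2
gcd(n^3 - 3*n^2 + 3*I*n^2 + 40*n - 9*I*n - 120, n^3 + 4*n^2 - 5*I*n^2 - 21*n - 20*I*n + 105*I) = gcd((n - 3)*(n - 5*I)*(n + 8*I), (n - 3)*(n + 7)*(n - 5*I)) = n^2 + n*(-3 - 5*I) + 15*I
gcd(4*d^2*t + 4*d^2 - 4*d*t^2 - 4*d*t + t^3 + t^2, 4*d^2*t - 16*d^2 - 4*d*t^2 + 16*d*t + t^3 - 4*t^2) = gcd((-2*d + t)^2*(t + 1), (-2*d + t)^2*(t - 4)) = 4*d^2 - 4*d*t + t^2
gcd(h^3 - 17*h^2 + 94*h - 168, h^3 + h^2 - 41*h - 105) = h - 7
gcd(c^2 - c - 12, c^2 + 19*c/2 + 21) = 1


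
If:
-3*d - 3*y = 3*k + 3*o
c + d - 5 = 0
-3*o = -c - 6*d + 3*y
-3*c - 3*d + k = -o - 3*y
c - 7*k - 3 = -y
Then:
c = 672/109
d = -127/109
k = 157/109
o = -784/109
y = 754/109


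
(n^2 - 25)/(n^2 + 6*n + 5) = (n - 5)/(n + 1)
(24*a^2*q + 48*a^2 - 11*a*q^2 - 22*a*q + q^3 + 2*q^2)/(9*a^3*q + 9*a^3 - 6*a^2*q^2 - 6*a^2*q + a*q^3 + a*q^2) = (-8*a*q - 16*a + q^2 + 2*q)/(a*(-3*a*q - 3*a + q^2 + q))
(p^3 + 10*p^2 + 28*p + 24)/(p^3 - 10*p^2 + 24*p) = (p^3 + 10*p^2 + 28*p + 24)/(p*(p^2 - 10*p + 24))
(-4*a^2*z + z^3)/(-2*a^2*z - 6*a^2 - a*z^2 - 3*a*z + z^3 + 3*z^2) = z*(2*a + z)/(a*z + 3*a + z^2 + 3*z)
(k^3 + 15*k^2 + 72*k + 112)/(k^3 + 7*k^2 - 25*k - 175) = (k^2 + 8*k + 16)/(k^2 - 25)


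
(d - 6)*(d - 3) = d^2 - 9*d + 18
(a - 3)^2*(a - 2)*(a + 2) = a^4 - 6*a^3 + 5*a^2 + 24*a - 36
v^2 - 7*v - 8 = (v - 8)*(v + 1)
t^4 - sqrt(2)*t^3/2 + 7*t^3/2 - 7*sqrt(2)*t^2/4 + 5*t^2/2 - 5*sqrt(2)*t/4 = t*(t + 1)*(t + 5/2)*(t - sqrt(2)/2)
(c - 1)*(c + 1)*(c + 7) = c^3 + 7*c^2 - c - 7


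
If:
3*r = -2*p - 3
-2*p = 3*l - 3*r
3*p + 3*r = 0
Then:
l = -5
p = 3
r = -3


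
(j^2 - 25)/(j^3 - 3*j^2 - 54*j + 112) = (j^2 - 25)/(j^3 - 3*j^2 - 54*j + 112)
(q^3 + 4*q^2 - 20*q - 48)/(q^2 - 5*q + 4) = (q^2 + 8*q + 12)/(q - 1)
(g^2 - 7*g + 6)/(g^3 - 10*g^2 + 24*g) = (g - 1)/(g*(g - 4))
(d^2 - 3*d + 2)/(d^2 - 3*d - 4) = (-d^2 + 3*d - 2)/(-d^2 + 3*d + 4)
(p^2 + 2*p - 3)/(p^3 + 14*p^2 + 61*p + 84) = (p - 1)/(p^2 + 11*p + 28)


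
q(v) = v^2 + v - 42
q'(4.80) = 10.60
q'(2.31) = 5.62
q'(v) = 2*v + 1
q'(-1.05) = -1.10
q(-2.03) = -39.91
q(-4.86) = -23.24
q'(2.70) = 6.40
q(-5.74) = -14.79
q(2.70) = -32.01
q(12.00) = 114.00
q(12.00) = 114.00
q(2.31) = -34.35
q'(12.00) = 25.00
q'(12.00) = 25.00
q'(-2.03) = -3.06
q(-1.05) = -41.95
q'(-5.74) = -10.48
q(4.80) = -14.16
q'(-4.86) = -8.72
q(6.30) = 3.99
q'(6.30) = 13.60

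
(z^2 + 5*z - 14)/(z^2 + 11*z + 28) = (z - 2)/(z + 4)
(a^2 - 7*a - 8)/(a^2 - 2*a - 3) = (a - 8)/(a - 3)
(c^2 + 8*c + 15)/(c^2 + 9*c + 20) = (c + 3)/(c + 4)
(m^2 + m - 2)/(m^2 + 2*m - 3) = (m + 2)/(m + 3)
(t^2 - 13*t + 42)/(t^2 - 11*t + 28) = (t - 6)/(t - 4)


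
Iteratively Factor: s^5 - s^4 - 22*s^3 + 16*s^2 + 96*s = (s + 4)*(s^4 - 5*s^3 - 2*s^2 + 24*s) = (s - 3)*(s + 4)*(s^3 - 2*s^2 - 8*s) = s*(s - 3)*(s + 4)*(s^2 - 2*s - 8) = s*(s - 4)*(s - 3)*(s + 4)*(s + 2)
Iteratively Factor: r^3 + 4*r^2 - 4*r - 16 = (r + 2)*(r^2 + 2*r - 8) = (r + 2)*(r + 4)*(r - 2)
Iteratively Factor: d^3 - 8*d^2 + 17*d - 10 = (d - 1)*(d^2 - 7*d + 10) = (d - 5)*(d - 1)*(d - 2)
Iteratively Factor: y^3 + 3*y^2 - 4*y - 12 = (y + 2)*(y^2 + y - 6) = (y + 2)*(y + 3)*(y - 2)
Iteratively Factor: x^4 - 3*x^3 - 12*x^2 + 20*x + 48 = (x + 2)*(x^3 - 5*x^2 - 2*x + 24) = (x - 4)*(x + 2)*(x^2 - x - 6) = (x - 4)*(x + 2)^2*(x - 3)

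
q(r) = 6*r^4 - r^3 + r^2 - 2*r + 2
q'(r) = 24*r^3 - 3*r^2 + 2*r - 2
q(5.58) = 5665.09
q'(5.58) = 4085.54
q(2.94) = 427.62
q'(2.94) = 587.84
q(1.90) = 73.14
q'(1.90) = 155.59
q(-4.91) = 3641.50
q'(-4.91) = -2925.04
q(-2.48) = 255.33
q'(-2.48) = -391.48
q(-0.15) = 2.33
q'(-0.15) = -2.45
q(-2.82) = 417.46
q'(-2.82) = -569.72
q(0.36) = 1.46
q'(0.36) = -0.55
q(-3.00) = 530.00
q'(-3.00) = -683.00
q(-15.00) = 307382.00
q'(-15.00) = -81707.00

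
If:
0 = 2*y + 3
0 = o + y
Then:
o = 3/2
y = -3/2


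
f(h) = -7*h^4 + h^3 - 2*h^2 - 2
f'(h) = -28*h^3 + 3*h^2 - 4*h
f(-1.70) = -71.16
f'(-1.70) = 153.03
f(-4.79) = -3842.81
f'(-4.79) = 3165.25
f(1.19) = -17.18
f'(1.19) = -47.70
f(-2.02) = -134.95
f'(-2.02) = 251.11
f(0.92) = -7.93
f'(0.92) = -22.94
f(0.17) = -2.06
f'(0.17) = -0.73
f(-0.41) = -2.60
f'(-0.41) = 4.07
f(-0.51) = -3.13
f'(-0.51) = 6.53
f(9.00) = -45362.00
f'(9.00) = -20205.00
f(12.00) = -143714.00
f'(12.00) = -48000.00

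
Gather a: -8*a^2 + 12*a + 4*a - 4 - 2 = -8*a^2 + 16*a - 6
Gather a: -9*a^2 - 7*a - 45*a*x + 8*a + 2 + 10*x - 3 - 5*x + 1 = -9*a^2 + a*(1 - 45*x) + 5*x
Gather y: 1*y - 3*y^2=-3*y^2 + y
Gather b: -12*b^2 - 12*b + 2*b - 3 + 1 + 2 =-12*b^2 - 10*b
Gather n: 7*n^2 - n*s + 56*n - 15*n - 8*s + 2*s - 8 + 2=7*n^2 + n*(41 - s) - 6*s - 6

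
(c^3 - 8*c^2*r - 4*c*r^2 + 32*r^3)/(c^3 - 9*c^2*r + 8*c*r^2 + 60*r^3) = (c^2 - 10*c*r + 16*r^2)/(c^2 - 11*c*r + 30*r^2)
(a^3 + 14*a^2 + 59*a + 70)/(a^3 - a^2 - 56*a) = (a^2 + 7*a + 10)/(a*(a - 8))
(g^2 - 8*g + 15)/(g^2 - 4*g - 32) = (-g^2 + 8*g - 15)/(-g^2 + 4*g + 32)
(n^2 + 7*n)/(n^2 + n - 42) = n/(n - 6)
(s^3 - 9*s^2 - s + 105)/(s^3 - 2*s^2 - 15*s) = (s - 7)/s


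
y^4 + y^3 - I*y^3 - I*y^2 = y^2*(y + 1)*(y - I)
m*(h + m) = h*m + m^2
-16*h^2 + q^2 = (-4*h + q)*(4*h + q)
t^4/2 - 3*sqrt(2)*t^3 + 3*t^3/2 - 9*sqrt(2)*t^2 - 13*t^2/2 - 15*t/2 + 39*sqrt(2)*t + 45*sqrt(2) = (t/2 + 1/2)*(t - 3)*(t + 5)*(t - 6*sqrt(2))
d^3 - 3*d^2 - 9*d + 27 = (d - 3)^2*(d + 3)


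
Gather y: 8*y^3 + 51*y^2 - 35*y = 8*y^3 + 51*y^2 - 35*y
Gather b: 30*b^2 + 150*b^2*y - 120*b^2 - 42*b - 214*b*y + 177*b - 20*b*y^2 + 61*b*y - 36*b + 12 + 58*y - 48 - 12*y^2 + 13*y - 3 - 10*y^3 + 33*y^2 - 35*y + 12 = b^2*(150*y - 90) + b*(-20*y^2 - 153*y + 99) - 10*y^3 + 21*y^2 + 36*y - 27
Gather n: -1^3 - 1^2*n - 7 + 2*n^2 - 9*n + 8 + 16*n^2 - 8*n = 18*n^2 - 18*n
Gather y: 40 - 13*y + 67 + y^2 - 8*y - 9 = y^2 - 21*y + 98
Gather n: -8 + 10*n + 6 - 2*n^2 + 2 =-2*n^2 + 10*n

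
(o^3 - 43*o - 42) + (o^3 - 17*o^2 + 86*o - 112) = 2*o^3 - 17*o^2 + 43*o - 154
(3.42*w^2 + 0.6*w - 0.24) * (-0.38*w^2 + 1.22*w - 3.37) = -1.2996*w^4 + 3.9444*w^3 - 10.7022*w^2 - 2.3148*w + 0.8088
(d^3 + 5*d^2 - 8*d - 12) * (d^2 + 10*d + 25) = d^5 + 15*d^4 + 67*d^3 + 33*d^2 - 320*d - 300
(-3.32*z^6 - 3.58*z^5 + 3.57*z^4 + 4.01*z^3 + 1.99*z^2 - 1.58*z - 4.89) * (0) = 0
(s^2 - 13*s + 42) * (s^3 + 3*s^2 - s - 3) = s^5 - 10*s^4 + 2*s^3 + 136*s^2 - 3*s - 126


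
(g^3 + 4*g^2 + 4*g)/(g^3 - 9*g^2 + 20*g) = (g^2 + 4*g + 4)/(g^2 - 9*g + 20)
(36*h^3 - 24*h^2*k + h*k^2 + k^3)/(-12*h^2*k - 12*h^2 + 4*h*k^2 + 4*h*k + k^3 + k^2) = (-3*h + k)/(k + 1)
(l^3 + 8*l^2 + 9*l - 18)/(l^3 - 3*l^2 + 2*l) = (l^2 + 9*l + 18)/(l*(l - 2))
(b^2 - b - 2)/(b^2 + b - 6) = (b + 1)/(b + 3)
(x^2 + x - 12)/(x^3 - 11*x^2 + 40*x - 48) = (x + 4)/(x^2 - 8*x + 16)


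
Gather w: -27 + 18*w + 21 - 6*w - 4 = 12*w - 10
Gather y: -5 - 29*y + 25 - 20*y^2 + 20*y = -20*y^2 - 9*y + 20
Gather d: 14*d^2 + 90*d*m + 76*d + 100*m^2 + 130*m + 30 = 14*d^2 + d*(90*m + 76) + 100*m^2 + 130*m + 30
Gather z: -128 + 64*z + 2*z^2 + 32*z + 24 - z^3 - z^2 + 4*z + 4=-z^3 + z^2 + 100*z - 100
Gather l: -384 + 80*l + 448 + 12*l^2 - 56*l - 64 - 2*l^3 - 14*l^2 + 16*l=-2*l^3 - 2*l^2 + 40*l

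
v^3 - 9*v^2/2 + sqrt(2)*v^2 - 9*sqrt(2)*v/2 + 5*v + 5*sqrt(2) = (v - 5/2)*(v - 2)*(v + sqrt(2))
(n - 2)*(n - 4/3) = n^2 - 10*n/3 + 8/3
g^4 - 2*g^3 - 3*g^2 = g^2*(g - 3)*(g + 1)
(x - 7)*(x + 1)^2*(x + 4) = x^4 - x^3 - 33*x^2 - 59*x - 28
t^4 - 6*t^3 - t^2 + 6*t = t*(t - 6)*(t - 1)*(t + 1)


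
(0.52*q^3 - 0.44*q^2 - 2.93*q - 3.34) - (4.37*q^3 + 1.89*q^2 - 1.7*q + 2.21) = -3.85*q^3 - 2.33*q^2 - 1.23*q - 5.55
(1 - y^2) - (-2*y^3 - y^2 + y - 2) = 2*y^3 - y + 3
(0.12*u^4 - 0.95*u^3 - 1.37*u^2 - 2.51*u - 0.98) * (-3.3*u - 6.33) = -0.396*u^5 + 2.3754*u^4 + 10.5345*u^3 + 16.9551*u^2 + 19.1223*u + 6.2034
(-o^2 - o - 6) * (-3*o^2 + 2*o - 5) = 3*o^4 + o^3 + 21*o^2 - 7*o + 30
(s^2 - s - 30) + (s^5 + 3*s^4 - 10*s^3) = s^5 + 3*s^4 - 10*s^3 + s^2 - s - 30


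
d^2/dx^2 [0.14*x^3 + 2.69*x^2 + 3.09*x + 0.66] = 0.84*x + 5.38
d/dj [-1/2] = 0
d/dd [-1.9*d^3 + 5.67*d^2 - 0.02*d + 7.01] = -5.7*d^2 + 11.34*d - 0.02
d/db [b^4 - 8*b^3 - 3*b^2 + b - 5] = 4*b^3 - 24*b^2 - 6*b + 1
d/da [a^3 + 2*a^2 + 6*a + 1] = 3*a^2 + 4*a + 6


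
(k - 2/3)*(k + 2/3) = k^2 - 4/9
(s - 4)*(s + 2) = s^2 - 2*s - 8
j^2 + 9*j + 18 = (j + 3)*(j + 6)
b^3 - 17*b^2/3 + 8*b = b*(b - 3)*(b - 8/3)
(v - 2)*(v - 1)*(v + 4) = v^3 + v^2 - 10*v + 8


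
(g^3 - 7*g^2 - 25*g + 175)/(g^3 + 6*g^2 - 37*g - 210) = (g^2 - 12*g + 35)/(g^2 + g - 42)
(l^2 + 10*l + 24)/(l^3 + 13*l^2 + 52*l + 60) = (l + 4)/(l^2 + 7*l + 10)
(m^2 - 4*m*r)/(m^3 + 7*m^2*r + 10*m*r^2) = (m - 4*r)/(m^2 + 7*m*r + 10*r^2)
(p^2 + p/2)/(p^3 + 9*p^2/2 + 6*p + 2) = p/(p^2 + 4*p + 4)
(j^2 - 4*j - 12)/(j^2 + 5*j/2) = 2*(j^2 - 4*j - 12)/(j*(2*j + 5))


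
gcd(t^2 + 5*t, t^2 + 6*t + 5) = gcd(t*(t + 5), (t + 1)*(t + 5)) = t + 5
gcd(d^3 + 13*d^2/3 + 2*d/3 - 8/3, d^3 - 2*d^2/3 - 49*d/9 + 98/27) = d - 2/3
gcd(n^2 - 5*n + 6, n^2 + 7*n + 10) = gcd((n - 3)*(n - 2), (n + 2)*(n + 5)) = 1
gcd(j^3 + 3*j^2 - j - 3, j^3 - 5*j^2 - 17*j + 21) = j^2 + 2*j - 3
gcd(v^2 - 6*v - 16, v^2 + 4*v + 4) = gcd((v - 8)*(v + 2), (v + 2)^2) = v + 2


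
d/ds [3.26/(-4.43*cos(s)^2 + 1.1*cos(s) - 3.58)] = (3.586 - 28.8836*cos(s))*sin(s)/(4.43*cos(s)^2 - 1.1*cos(s) + 3.58)^2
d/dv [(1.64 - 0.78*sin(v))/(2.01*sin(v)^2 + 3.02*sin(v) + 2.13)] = (1.5678*sin(v)^2 - 6.5928*sin(v) - 6.6142)*cos(v)/(4.0401*sin(v)^4 + 12.1404*sin(v)^3 + 17.683*sin(v)^2 + 12.8652*sin(v) + 4.5369)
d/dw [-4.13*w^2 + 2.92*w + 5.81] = 2.92 - 8.26*w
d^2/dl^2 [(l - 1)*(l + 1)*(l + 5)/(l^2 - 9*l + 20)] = 30*(7*l^3 - 57*l^2 + 93*l + 101)/(l^6 - 27*l^5 + 303*l^4 - 1809*l^3 + 6060*l^2 - 10800*l + 8000)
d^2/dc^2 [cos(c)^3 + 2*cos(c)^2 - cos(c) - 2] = cos(c)/4 - 4*cos(2*c) - 9*cos(3*c)/4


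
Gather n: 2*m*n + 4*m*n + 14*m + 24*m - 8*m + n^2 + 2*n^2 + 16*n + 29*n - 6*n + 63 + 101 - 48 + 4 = 30*m + 3*n^2 + n*(6*m + 39) + 120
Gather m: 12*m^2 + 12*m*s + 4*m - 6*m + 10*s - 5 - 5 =12*m^2 + m*(12*s - 2) + 10*s - 10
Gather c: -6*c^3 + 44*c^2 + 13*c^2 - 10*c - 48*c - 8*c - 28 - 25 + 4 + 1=-6*c^3 + 57*c^2 - 66*c - 48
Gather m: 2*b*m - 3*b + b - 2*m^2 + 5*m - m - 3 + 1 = -2*b - 2*m^2 + m*(2*b + 4) - 2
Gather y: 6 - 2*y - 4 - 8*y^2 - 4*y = -8*y^2 - 6*y + 2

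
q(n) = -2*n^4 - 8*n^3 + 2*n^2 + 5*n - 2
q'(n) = -8*n^3 - 24*n^2 + 4*n + 5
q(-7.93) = -3835.48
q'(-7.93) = 2453.46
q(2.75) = -253.88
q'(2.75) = -331.88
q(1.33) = -16.89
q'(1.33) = -50.95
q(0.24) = -0.80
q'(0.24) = 4.47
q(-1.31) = 6.98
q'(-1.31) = -23.44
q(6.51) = -5683.99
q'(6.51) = -3193.24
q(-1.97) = 26.95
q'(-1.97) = -34.86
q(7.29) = -8607.22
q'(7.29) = -4340.66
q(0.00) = -2.00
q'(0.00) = 5.00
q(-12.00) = -27422.00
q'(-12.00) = 10325.00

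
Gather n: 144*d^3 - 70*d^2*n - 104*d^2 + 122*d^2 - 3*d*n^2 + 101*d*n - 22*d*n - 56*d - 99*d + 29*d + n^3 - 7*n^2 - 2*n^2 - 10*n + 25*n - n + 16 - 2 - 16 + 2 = 144*d^3 + 18*d^2 - 126*d + n^3 + n^2*(-3*d - 9) + n*(-70*d^2 + 79*d + 14)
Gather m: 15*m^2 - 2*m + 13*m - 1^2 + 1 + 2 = 15*m^2 + 11*m + 2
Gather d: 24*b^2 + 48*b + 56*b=24*b^2 + 104*b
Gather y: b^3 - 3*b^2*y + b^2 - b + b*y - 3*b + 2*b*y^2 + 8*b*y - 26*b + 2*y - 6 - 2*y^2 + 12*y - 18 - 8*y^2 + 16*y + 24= b^3 + b^2 - 30*b + y^2*(2*b - 10) + y*(-3*b^2 + 9*b + 30)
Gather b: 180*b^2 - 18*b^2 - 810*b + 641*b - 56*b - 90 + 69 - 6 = 162*b^2 - 225*b - 27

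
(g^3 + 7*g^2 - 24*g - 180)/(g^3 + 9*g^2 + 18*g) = (g^2 + g - 30)/(g*(g + 3))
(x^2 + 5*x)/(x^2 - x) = (x + 5)/(x - 1)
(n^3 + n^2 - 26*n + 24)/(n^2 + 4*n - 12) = (n^2 - 5*n + 4)/(n - 2)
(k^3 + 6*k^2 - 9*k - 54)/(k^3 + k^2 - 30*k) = (k^2 - 9)/(k*(k - 5))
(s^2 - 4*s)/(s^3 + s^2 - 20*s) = 1/(s + 5)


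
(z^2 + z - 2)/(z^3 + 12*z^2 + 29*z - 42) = (z + 2)/(z^2 + 13*z + 42)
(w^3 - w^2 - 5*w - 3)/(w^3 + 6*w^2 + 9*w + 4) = (w - 3)/(w + 4)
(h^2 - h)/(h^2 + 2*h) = (h - 1)/(h + 2)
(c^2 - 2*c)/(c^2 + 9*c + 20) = c*(c - 2)/(c^2 + 9*c + 20)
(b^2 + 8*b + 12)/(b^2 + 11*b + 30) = (b + 2)/(b + 5)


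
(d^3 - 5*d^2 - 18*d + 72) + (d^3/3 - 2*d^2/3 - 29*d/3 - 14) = 4*d^3/3 - 17*d^2/3 - 83*d/3 + 58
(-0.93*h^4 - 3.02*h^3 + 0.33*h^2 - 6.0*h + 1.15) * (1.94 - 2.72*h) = 2.5296*h^5 + 6.4102*h^4 - 6.7564*h^3 + 16.9602*h^2 - 14.768*h + 2.231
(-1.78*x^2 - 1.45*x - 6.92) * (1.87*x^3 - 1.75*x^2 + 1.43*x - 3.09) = -3.3286*x^5 + 0.4035*x^4 - 12.9483*x^3 + 15.5367*x^2 - 5.4151*x + 21.3828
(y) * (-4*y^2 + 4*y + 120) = -4*y^3 + 4*y^2 + 120*y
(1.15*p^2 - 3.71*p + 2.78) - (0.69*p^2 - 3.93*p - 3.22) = 0.46*p^2 + 0.22*p + 6.0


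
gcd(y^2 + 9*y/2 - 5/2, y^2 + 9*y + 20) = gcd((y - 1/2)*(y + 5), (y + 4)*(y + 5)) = y + 5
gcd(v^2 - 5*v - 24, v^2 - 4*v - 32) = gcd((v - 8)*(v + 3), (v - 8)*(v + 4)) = v - 8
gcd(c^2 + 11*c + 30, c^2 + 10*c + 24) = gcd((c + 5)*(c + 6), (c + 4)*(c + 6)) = c + 6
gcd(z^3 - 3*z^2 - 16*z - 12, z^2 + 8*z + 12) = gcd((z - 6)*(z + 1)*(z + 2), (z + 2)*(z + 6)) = z + 2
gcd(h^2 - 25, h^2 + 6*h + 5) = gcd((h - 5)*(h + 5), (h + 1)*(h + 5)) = h + 5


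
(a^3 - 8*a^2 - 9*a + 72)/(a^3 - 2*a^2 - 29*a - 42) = (a^2 - 11*a + 24)/(a^2 - 5*a - 14)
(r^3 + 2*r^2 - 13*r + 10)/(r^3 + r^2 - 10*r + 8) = (r + 5)/(r + 4)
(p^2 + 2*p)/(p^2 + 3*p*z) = (p + 2)/(p + 3*z)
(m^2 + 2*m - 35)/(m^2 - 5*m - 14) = (-m^2 - 2*m + 35)/(-m^2 + 5*m + 14)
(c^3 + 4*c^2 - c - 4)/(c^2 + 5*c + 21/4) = 4*(c^3 + 4*c^2 - c - 4)/(4*c^2 + 20*c + 21)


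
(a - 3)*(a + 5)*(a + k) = a^3 + a^2*k + 2*a^2 + 2*a*k - 15*a - 15*k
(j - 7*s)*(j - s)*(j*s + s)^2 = j^4*s^2 - 8*j^3*s^3 + 2*j^3*s^2 + 7*j^2*s^4 - 16*j^2*s^3 + j^2*s^2 + 14*j*s^4 - 8*j*s^3 + 7*s^4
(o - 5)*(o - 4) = o^2 - 9*o + 20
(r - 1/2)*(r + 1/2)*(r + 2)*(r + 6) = r^4 + 8*r^3 + 47*r^2/4 - 2*r - 3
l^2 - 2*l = l*(l - 2)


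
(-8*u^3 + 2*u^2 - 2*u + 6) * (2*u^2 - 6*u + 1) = -16*u^5 + 52*u^4 - 24*u^3 + 26*u^2 - 38*u + 6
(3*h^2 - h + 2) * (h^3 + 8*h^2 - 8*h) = 3*h^5 + 23*h^4 - 30*h^3 + 24*h^2 - 16*h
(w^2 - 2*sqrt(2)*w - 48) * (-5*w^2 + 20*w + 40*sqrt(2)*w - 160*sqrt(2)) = -5*w^4 + 20*w^3 + 50*sqrt(2)*w^3 - 200*sqrt(2)*w^2 + 80*w^2 - 1920*sqrt(2)*w - 320*w + 7680*sqrt(2)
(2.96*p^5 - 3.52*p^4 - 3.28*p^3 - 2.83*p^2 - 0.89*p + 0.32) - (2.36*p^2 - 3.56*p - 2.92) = 2.96*p^5 - 3.52*p^4 - 3.28*p^3 - 5.19*p^2 + 2.67*p + 3.24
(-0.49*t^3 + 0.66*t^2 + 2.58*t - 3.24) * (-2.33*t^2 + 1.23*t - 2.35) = 1.1417*t^5 - 2.1405*t^4 - 4.0481*t^3 + 9.1716*t^2 - 10.0482*t + 7.614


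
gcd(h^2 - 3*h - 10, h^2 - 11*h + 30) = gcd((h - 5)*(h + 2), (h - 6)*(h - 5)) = h - 5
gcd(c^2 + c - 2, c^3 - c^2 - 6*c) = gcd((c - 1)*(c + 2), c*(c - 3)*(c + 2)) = c + 2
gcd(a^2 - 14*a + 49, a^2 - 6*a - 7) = a - 7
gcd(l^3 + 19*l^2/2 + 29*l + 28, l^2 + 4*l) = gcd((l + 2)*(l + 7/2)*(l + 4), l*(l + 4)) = l + 4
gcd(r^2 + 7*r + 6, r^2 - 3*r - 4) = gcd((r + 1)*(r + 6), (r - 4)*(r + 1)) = r + 1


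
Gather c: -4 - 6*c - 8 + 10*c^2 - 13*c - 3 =10*c^2 - 19*c - 15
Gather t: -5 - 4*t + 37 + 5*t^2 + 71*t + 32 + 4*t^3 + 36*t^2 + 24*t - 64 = 4*t^3 + 41*t^2 + 91*t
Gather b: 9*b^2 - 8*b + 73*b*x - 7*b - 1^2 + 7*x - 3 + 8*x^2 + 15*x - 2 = 9*b^2 + b*(73*x - 15) + 8*x^2 + 22*x - 6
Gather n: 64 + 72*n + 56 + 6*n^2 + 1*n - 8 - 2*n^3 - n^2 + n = -2*n^3 + 5*n^2 + 74*n + 112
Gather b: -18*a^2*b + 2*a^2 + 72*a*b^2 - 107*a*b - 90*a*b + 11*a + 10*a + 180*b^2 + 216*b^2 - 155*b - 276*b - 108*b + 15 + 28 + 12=2*a^2 + 21*a + b^2*(72*a + 396) + b*(-18*a^2 - 197*a - 539) + 55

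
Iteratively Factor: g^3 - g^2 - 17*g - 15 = (g + 3)*(g^2 - 4*g - 5) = (g - 5)*(g + 3)*(g + 1)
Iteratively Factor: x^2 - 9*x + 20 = (x - 4)*(x - 5)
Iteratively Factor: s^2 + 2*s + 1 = (s + 1)*(s + 1)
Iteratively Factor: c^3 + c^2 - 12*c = (c + 4)*(c^2 - 3*c) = c*(c + 4)*(c - 3)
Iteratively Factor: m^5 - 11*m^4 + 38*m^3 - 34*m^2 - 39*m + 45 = (m - 3)*(m^4 - 8*m^3 + 14*m^2 + 8*m - 15) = (m - 3)*(m - 1)*(m^3 - 7*m^2 + 7*m + 15) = (m - 3)*(m - 1)*(m + 1)*(m^2 - 8*m + 15) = (m - 3)^2*(m - 1)*(m + 1)*(m - 5)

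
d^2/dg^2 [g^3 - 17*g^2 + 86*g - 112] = 6*g - 34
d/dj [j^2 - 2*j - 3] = 2*j - 2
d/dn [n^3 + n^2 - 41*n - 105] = 3*n^2 + 2*n - 41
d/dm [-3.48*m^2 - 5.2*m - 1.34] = -6.96*m - 5.2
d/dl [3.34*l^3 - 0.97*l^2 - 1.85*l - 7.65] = 10.02*l^2 - 1.94*l - 1.85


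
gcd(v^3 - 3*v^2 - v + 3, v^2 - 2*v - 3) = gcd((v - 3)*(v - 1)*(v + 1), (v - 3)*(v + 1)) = v^2 - 2*v - 3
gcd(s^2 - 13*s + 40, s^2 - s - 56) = s - 8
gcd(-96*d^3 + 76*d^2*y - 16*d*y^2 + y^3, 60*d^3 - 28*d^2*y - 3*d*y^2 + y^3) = 12*d^2 - 8*d*y + y^2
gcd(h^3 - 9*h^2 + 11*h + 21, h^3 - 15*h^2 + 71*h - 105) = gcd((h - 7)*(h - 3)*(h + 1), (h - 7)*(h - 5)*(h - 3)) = h^2 - 10*h + 21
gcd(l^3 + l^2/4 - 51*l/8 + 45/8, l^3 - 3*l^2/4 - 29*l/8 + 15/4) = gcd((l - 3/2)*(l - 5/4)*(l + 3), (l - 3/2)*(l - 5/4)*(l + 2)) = l^2 - 11*l/4 + 15/8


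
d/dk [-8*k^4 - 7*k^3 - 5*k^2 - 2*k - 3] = -32*k^3 - 21*k^2 - 10*k - 2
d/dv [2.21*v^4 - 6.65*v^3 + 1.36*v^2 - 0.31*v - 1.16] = 8.84*v^3 - 19.95*v^2 + 2.72*v - 0.31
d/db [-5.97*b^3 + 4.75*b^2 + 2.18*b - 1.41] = -17.91*b^2 + 9.5*b + 2.18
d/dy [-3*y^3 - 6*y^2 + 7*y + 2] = -9*y^2 - 12*y + 7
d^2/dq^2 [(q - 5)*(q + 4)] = 2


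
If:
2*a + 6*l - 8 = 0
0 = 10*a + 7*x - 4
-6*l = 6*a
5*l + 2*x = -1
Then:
No Solution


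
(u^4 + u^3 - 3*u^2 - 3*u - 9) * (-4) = -4*u^4 - 4*u^3 + 12*u^2 + 12*u + 36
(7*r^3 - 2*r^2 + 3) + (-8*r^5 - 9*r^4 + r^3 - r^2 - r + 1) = -8*r^5 - 9*r^4 + 8*r^3 - 3*r^2 - r + 4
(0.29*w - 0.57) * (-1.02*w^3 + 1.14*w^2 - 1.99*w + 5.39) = -0.2958*w^4 + 0.912*w^3 - 1.2269*w^2 + 2.6974*w - 3.0723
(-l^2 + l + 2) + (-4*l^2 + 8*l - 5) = -5*l^2 + 9*l - 3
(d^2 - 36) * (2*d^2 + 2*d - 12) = 2*d^4 + 2*d^3 - 84*d^2 - 72*d + 432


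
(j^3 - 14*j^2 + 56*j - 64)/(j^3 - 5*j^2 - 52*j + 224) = (j - 2)/(j + 7)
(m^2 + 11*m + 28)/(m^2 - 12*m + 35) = (m^2 + 11*m + 28)/(m^2 - 12*m + 35)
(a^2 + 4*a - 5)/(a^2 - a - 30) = (a - 1)/(a - 6)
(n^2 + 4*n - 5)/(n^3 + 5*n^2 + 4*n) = (n^2 + 4*n - 5)/(n*(n^2 + 5*n + 4))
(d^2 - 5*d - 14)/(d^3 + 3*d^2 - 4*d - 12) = (d - 7)/(d^2 + d - 6)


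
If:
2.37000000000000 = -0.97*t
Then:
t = -2.44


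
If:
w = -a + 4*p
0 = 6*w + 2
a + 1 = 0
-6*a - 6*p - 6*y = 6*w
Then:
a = -1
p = -1/3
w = -1/3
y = 5/3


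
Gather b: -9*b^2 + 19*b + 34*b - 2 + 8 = -9*b^2 + 53*b + 6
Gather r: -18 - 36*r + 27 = 9 - 36*r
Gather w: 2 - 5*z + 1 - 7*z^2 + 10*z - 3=-7*z^2 + 5*z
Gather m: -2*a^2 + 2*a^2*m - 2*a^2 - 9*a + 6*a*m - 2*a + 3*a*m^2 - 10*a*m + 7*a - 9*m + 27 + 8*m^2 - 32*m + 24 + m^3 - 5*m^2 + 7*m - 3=-4*a^2 - 4*a + m^3 + m^2*(3*a + 3) + m*(2*a^2 - 4*a - 34) + 48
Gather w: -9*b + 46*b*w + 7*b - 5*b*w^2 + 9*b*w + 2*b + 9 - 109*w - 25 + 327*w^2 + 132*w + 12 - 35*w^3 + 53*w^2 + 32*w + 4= -35*w^3 + w^2*(380 - 5*b) + w*(55*b + 55)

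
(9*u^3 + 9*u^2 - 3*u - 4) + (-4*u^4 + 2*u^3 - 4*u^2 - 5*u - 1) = -4*u^4 + 11*u^3 + 5*u^2 - 8*u - 5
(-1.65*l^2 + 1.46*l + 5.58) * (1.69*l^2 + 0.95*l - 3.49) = -2.7885*l^4 + 0.8999*l^3 + 16.5757*l^2 + 0.2056*l - 19.4742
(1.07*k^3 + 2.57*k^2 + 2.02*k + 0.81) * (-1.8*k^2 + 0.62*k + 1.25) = -1.926*k^5 - 3.9626*k^4 - 0.7051*k^3 + 3.0069*k^2 + 3.0272*k + 1.0125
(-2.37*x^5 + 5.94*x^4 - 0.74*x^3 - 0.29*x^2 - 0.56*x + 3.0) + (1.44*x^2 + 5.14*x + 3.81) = -2.37*x^5 + 5.94*x^4 - 0.74*x^3 + 1.15*x^2 + 4.58*x + 6.81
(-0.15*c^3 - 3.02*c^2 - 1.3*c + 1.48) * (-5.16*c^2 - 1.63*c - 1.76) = 0.774*c^5 + 15.8277*c^4 + 11.8946*c^3 - 0.2026*c^2 - 0.1244*c - 2.6048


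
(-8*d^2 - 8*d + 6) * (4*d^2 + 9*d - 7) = -32*d^4 - 104*d^3 + 8*d^2 + 110*d - 42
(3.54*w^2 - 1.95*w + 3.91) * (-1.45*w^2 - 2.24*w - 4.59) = -5.133*w^4 - 5.1021*w^3 - 17.5501*w^2 + 0.192099999999998*w - 17.9469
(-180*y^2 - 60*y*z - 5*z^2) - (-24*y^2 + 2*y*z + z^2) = -156*y^2 - 62*y*z - 6*z^2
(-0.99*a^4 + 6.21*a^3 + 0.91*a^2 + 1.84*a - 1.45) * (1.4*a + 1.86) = -1.386*a^5 + 6.8526*a^4 + 12.8246*a^3 + 4.2686*a^2 + 1.3924*a - 2.697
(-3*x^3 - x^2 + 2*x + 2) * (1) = -3*x^3 - x^2 + 2*x + 2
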